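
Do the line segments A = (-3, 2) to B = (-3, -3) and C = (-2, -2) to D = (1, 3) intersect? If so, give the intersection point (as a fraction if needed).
No (intersection of containing lines falls outside at least one segment)

Parametrize and solve: t = 17/15, s = -1/3. At least one of these is outside [0, 1], so the segments do not intersect.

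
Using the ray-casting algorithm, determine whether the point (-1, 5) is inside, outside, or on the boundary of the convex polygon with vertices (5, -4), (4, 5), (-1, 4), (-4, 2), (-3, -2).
The point (-1, 5) lies strictly outside the polygon

Cast a horizontal ray to the right from the query point and count how many polygon edges it crosses (each edge strictly once or zero times, handled with the usual half-open convention). 
Parity of crossings → even ⇒ outside.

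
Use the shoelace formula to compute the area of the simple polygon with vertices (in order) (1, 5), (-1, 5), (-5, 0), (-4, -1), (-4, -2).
Area = 13

Shoelace formula: Area = (1/2) |Σ_i (x_i · y_{i+1} − x_{i+1} · y_i)| (indices mod n). Compute each cross term:
  (1)(5) − (-1)(5) = 10
  (-1)(0) − (-5)(5) = 25
  (-5)(-1) − (-4)(0) = 5
  (-4)(-2) − (-4)(-1) = 4
  (-4)(5) − (1)(-2) = -18
Sum = 26, so (signed) Area = 26/2 = 13, |Area| = 13.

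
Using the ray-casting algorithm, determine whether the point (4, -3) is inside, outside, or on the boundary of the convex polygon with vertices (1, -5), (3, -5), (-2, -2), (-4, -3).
The point (4, -3) lies strictly outside the polygon

Cast a horizontal ray to the right from the query point and count how many polygon edges it crosses (each edge strictly once or zero times, handled with the usual half-open convention). 
Parity of crossings → even ⇒ outside.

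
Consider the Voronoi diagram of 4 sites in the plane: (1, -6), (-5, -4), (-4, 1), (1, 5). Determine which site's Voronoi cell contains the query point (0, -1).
Nearest site = (-4, 1)

The Voronoi cell of site s contains exactly those query points closer to s than to any other site. Compute squared distances from q = (0, -1) to each site:
  (-4 − 0)² + (1 − -1)² = 20
  (1 − 0)² + (-6 − -1)² = 26
  (-5 − 0)² + (-4 − -1)² = 34
  (1 − 0)² + (5 − -1)² = 37
Minimum is attained by (-4, 1), so q lies in its Voronoi cell.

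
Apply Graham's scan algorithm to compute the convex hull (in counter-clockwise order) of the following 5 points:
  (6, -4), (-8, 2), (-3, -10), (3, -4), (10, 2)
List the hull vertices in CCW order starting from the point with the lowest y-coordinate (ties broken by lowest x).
Hull (CCW) = [(-3, -10), (6, -4), (10, 2), (-8, 2)]

Graham scan procedure:
  1. Find the pivot p₀ = point with lowest y (tie → lowest x): (-3, -10).
  2. Sort the remaining points by polar angle around p₀.
  3. Walk through sorted points, maintaining a stack; pop the top while the last three entries make a non-left turn (cross product ≤ 0).
  4. Final stack is the convex hull in CCW order: (-3, -10), (6, -4), (10, 2), (-8, 2).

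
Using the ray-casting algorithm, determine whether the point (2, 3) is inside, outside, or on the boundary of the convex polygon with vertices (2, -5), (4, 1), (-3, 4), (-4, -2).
The point (2, 3) lies strictly outside the polygon

Cast a horizontal ray to the right from the query point and count how many polygon edges it crosses (each edge strictly once or zero times, handled with the usual half-open convention). 
Parity of crossings → even ⇒ outside.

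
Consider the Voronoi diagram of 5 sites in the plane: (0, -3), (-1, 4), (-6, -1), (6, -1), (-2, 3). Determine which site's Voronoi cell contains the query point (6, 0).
Nearest site = (6, -1)

The Voronoi cell of site s contains exactly those query points closer to s than to any other site. Compute squared distances from q = (6, 0) to each site:
  (6 − 6)² + (-1 − 0)² = 1
  (0 − 6)² + (-3 − 0)² = 45
  (-1 − 6)² + (4 − 0)² = 65
  (-2 − 6)² + (3 − 0)² = 73
  (-6 − 6)² + (-1 − 0)² = 145
Minimum is attained by (6, -1), so q lies in its Voronoi cell.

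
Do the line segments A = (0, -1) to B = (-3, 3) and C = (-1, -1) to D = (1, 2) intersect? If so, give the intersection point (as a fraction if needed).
Yes; intersection at (-9/17, -5/17) (t = 3/17 on AB, s = 4/17 on CD)

Parametrize AB as A + t(B − A) = (0 + -3 t, -1 + 4 t) and CD as C + s(D − C) = (-1 + 2 s, -1 + 3 s). Solve the linear system for (t, s). Determinant = 17 ≠ 0, so a unique intersection of the containing lines exists. Solution: t = 3/17, s = 4/17 — both in [0, 1], so the segments cross. Intersection point: (-9/17, -5/17).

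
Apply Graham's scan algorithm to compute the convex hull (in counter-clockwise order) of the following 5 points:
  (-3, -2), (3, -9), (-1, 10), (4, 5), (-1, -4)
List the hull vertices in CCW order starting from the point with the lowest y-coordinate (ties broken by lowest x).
Hull (CCW) = [(3, -9), (4, 5), (-1, 10), (-3, -2)]

Graham scan procedure:
  1. Find the pivot p₀ = point with lowest y (tie → lowest x): (3, -9).
  2. Sort the remaining points by polar angle around p₀.
  3. Walk through sorted points, maintaining a stack; pop the top while the last three entries make a non-left turn (cross product ≤ 0).
  4. Final stack is the convex hull in CCW order: (3, -9), (4, 5), (-1, 10), (-3, -2).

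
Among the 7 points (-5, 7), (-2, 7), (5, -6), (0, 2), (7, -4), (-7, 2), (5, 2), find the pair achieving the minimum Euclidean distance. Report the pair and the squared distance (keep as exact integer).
Pair = ((5, -6), (7, -4)); squared distance = 8

Compute all C(7, 2) = 21 pairwise squared distances (x_i − x_j)² + (y_i − y_j)². The minimum is 8, attained by the pair ((5, -6), (7, -4)).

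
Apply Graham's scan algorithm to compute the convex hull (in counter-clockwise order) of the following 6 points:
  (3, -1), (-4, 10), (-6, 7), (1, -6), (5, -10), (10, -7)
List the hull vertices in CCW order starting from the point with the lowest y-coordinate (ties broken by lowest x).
Hull (CCW) = [(5, -10), (10, -7), (-4, 10), (-6, 7), (1, -6)]

Graham scan procedure:
  1. Find the pivot p₀ = point with lowest y (tie → lowest x): (5, -10).
  2. Sort the remaining points by polar angle around p₀.
  3. Walk through sorted points, maintaining a stack; pop the top while the last three entries make a non-left turn (cross product ≤ 0).
  4. Final stack is the convex hull in CCW order: (5, -10), (10, -7), (-4, 10), (-6, 7), (1, -6).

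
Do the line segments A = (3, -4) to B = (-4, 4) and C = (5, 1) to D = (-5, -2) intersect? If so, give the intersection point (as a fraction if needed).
Yes; intersection at (-5/101, -52/101) (t = 44/101 on AB, s = 51/101 on CD)

Parametrize AB as A + t(B − A) = (3 + -7 t, -4 + 8 t) and CD as C + s(D − C) = (5 + -10 s, 1 + -3 s). Solve the linear system for (t, s). Determinant = -101 ≠ 0, so a unique intersection of the containing lines exists. Solution: t = 44/101, s = 51/101 — both in [0, 1], so the segments cross. Intersection point: (-5/101, -52/101).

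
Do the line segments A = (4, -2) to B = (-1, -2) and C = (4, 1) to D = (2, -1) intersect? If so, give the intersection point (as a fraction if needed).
No (intersection of containing lines falls outside at least one segment)

Parametrize and solve: t = 3/5, s = 3/2. At least one of these is outside [0, 1], so the segments do not intersect.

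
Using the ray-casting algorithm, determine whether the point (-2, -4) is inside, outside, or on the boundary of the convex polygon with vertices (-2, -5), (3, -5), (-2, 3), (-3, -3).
The point (-2, -4) lies strictly inside the polygon

Cast a horizontal ray to the right from the query point and count how many polygon edges it crosses (each edge strictly once or zero times, handled with the usual half-open convention). 
Parity of crossings → odd ⇒ inside.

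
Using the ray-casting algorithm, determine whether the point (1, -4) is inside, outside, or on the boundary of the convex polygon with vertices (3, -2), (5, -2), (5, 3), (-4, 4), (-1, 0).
The point (1, -4) lies strictly outside the polygon

Cast a horizontal ray to the right from the query point and count how many polygon edges it crosses (each edge strictly once or zero times, handled with the usual half-open convention). 
Parity of crossings → even ⇒ outside.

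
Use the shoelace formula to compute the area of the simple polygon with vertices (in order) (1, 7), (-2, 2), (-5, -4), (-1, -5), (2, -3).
Area = 85/2

Shoelace formula: Area = (1/2) |Σ_i (x_i · y_{i+1} − x_{i+1} · y_i)| (indices mod n). Compute each cross term:
  (1)(2) − (-2)(7) = 16
  (-2)(-4) − (-5)(2) = 18
  (-5)(-5) − (-1)(-4) = 21
  (-1)(-3) − (2)(-5) = 13
  (2)(7) − (1)(-3) = 17
Sum = 85, so (signed) Area = 85/2 = 85/2, |Area| = 85/2.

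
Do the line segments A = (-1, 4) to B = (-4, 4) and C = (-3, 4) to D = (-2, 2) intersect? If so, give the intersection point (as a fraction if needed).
Yes; intersection at (-3, 4) (t = 2/3 on AB, s = 0 on CD)

Parametrize AB as A + t(B − A) = (-1 + -3 t, 4 + 0 t) and CD as C + s(D − C) = (-3 + 1 s, 4 + -2 s). Solve the linear system for (t, s). Determinant = -6 ≠ 0, so a unique intersection of the containing lines exists. Solution: t = 2/3, s = 0 — both in [0, 1], so the segments cross. Intersection point: (-3, 4).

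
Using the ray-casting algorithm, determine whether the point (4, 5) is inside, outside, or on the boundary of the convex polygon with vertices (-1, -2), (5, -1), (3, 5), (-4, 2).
The point (4, 5) lies strictly outside the polygon

Cast a horizontal ray to the right from the query point and count how many polygon edges it crosses (each edge strictly once or zero times, handled with the usual half-open convention). 
Parity of crossings → even ⇒ outside.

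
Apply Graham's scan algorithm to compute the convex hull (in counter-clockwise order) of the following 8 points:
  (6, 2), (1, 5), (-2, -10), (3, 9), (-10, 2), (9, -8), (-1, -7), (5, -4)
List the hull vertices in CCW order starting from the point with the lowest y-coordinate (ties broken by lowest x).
Hull (CCW) = [(-2, -10), (9, -8), (6, 2), (3, 9), (-10, 2)]

Graham scan procedure:
  1. Find the pivot p₀ = point with lowest y (tie → lowest x): (-2, -10).
  2. Sort the remaining points by polar angle around p₀.
  3. Walk through sorted points, maintaining a stack; pop the top while the last three entries make a non-left turn (cross product ≤ 0).
  4. Final stack is the convex hull in CCW order: (-2, -10), (9, -8), (6, 2), (3, 9), (-10, 2).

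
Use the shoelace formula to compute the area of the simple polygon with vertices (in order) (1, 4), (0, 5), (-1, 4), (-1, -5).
Area = 10

Shoelace formula: Area = (1/2) |Σ_i (x_i · y_{i+1} − x_{i+1} · y_i)| (indices mod n). Compute each cross term:
  (1)(5) − (0)(4) = 5
  (0)(4) − (-1)(5) = 5
  (-1)(-5) − (-1)(4) = 9
  (-1)(4) − (1)(-5) = 1
Sum = 20, so (signed) Area = 20/2 = 10, |Area| = 10.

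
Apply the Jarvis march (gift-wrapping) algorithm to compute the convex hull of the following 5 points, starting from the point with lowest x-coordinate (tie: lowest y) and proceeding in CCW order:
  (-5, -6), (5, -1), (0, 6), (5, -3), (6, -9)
Hull (CCW) = [(-5, -6), (6, -9), (5, -1), (0, 6)]

Jarvis march: at each step, from the current hull vertex p, select the next vertex q as the point such that every other point lies strictly to the left of (or on) the directed line p → q. (Equivalently: for every other point r, the cross product (q − p) × (r − p) ≥ 0.)
Starting point (lowest x, tie lowest y): (-5, -6). Wrap until returning to start. Resulting hull: (-5, -6), (6, -9), (5, -1), (0, 6).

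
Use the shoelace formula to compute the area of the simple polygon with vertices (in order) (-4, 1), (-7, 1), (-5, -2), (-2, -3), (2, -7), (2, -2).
Area = 57/2

Shoelace formula: Area = (1/2) |Σ_i (x_i · y_{i+1} − x_{i+1} · y_i)| (indices mod n). Compute each cross term:
  (-4)(1) − (-7)(1) = 3
  (-7)(-2) − (-5)(1) = 19
  (-5)(-3) − (-2)(-2) = 11
  (-2)(-7) − (2)(-3) = 20
  (2)(-2) − (2)(-7) = 10
  (2)(1) − (-4)(-2) = -6
Sum = 57, so (signed) Area = 57/2 = 57/2, |Area| = 57/2.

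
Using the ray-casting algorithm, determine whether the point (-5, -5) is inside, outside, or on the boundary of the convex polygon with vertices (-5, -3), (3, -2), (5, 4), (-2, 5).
The point (-5, -5) lies strictly outside the polygon

Cast a horizontal ray to the right from the query point and count how many polygon edges it crosses (each edge strictly once or zero times, handled with the usual half-open convention). 
Parity of crossings → even ⇒ outside.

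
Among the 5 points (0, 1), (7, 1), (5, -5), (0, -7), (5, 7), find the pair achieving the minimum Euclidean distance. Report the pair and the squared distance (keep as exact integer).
Pair = ((5, -5), (0, -7)); squared distance = 29

Compute all C(5, 2) = 10 pairwise squared distances (x_i − x_j)² + (y_i − y_j)². The minimum is 29, attained by the pair ((5, -5), (0, -7)).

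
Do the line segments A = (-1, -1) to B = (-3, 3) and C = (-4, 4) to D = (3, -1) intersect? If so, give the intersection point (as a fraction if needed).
No (intersection of containing lines falls outside at least one segment)

Parametrize and solve: t = 10/9, s = 1/9. At least one of these is outside [0, 1], so the segments do not intersect.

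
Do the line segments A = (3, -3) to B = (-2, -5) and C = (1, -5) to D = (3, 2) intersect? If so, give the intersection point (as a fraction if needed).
Yes; intersection at (43/31, -113/31) (t = 10/31 on AB, s = 6/31 on CD)

Parametrize AB as A + t(B − A) = (3 + -5 t, -3 + -2 t) and CD as C + s(D − C) = (1 + 2 s, -5 + 7 s). Solve the linear system for (t, s). Determinant = 31 ≠ 0, so a unique intersection of the containing lines exists. Solution: t = 10/31, s = 6/31 — both in [0, 1], so the segments cross. Intersection point: (43/31, -113/31).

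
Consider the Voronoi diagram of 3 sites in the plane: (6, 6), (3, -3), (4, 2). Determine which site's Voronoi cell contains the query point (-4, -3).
Nearest site = (3, -3)

The Voronoi cell of site s contains exactly those query points closer to s than to any other site. Compute squared distances from q = (-4, -3) to each site:
  (3 − -4)² + (-3 − -3)² = 49
  (4 − -4)² + (2 − -3)² = 89
  (6 − -4)² + (6 − -3)² = 181
Minimum is attained by (3, -3), so q lies in its Voronoi cell.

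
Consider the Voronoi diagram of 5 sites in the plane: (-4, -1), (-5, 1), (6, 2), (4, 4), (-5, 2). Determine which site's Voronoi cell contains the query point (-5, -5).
Nearest site = (-4, -1)

The Voronoi cell of site s contains exactly those query points closer to s than to any other site. Compute squared distances from q = (-5, -5) to each site:
  (-4 − -5)² + (-1 − -5)² = 17
  (-5 − -5)² + (1 − -5)² = 36
  (-5 − -5)² + (2 − -5)² = 49
  (4 − -5)² + (4 − -5)² = 162
  (6 − -5)² + (2 − -5)² = 170
Minimum is attained by (-4, -1), so q lies in its Voronoi cell.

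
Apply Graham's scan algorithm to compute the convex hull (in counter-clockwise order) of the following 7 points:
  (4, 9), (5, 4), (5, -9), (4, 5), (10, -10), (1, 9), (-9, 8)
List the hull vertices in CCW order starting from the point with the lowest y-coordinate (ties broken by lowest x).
Hull (CCW) = [(10, -10), (4, 9), (1, 9), (-9, 8), (5, -9)]

Graham scan procedure:
  1. Find the pivot p₀ = point with lowest y (tie → lowest x): (10, -10).
  2. Sort the remaining points by polar angle around p₀.
  3. Walk through sorted points, maintaining a stack; pop the top while the last three entries make a non-left turn (cross product ≤ 0).
  4. Final stack is the convex hull in CCW order: (10, -10), (4, 9), (1, 9), (-9, 8), (5, -9).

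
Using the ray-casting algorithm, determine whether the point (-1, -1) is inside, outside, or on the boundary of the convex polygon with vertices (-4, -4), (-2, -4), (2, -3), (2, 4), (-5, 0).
The point (-1, -1) lies strictly inside the polygon

Cast a horizontal ray to the right from the query point and count how many polygon edges it crosses (each edge strictly once or zero times, handled with the usual half-open convention). 
Parity of crossings → odd ⇒ inside.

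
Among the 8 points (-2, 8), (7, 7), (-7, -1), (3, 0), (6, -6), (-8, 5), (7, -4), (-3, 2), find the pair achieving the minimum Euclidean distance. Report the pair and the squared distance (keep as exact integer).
Pair = ((6, -6), (7, -4)); squared distance = 5

Compute all C(8, 2) = 28 pairwise squared distances (x_i − x_j)² + (y_i − y_j)². The minimum is 5, attained by the pair ((6, -6), (7, -4)).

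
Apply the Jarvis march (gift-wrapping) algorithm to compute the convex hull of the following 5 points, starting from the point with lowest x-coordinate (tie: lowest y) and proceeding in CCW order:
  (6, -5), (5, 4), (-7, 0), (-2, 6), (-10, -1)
Hull (CCW) = [(-10, -1), (6, -5), (5, 4), (-2, 6)]

Jarvis march: at each step, from the current hull vertex p, select the next vertex q as the point such that every other point lies strictly to the left of (or on) the directed line p → q. (Equivalently: for every other point r, the cross product (q − p) × (r − p) ≥ 0.)
Starting point (lowest x, tie lowest y): (-10, -1). Wrap until returning to start. Resulting hull: (-10, -1), (6, -5), (5, 4), (-2, 6).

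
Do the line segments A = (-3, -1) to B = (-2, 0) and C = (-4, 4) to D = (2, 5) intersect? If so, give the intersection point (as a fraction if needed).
No (intersection of containing lines falls outside at least one segment)

Parametrize and solve: t = 31/5, s = 6/5. At least one of these is outside [0, 1], so the segments do not intersect.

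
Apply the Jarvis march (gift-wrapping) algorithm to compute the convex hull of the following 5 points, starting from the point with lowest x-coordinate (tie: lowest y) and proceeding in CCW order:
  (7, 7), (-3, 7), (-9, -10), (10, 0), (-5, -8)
Hull (CCW) = [(-9, -10), (-5, -8), (10, 0), (7, 7), (-3, 7)]

Jarvis march: at each step, from the current hull vertex p, select the next vertex q as the point such that every other point lies strictly to the left of (or on) the directed line p → q. (Equivalently: for every other point r, the cross product (q − p) × (r − p) ≥ 0.)
Starting point (lowest x, tie lowest y): (-9, -10). Wrap until returning to start. Resulting hull: (-9, -10), (-5, -8), (10, 0), (7, 7), (-3, 7).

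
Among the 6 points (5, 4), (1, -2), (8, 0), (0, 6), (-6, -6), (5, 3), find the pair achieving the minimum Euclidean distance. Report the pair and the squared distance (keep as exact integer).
Pair = ((5, 4), (5, 3)); squared distance = 1

Compute all C(6, 2) = 15 pairwise squared distances (x_i − x_j)² + (y_i − y_j)². The minimum is 1, attained by the pair ((5, 4), (5, 3)).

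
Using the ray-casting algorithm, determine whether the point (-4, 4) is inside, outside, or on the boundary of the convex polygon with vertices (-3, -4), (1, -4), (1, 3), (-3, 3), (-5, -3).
The point (-4, 4) lies strictly outside the polygon

Cast a horizontal ray to the right from the query point and count how many polygon edges it crosses (each edge strictly once or zero times, handled with the usual half-open convention). 
Parity of crossings → even ⇒ outside.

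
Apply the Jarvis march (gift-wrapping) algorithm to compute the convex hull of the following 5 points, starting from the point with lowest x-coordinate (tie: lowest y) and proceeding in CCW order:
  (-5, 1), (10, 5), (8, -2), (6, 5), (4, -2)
Hull (CCW) = [(-5, 1), (4, -2), (8, -2), (10, 5), (6, 5)]

Jarvis march: at each step, from the current hull vertex p, select the next vertex q as the point such that every other point lies strictly to the left of (or on) the directed line p → q. (Equivalently: for every other point r, the cross product (q − p) × (r − p) ≥ 0.)
Starting point (lowest x, tie lowest y): (-5, 1). Wrap until returning to start. Resulting hull: (-5, 1), (4, -2), (8, -2), (10, 5), (6, 5).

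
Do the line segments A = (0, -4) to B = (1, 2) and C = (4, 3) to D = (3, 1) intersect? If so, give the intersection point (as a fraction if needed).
No (intersection of containing lines falls outside at least one segment)

Parametrize and solve: t = -1/4, s = 17/4. At least one of these is outside [0, 1], so the segments do not intersect.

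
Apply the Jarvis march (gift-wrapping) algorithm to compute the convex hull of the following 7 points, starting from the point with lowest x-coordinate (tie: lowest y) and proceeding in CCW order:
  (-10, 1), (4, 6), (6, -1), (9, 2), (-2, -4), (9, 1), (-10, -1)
Hull (CCW) = [(-10, -1), (-2, -4), (6, -1), (9, 1), (9, 2), (4, 6), (-10, 1)]

Jarvis march: at each step, from the current hull vertex p, select the next vertex q as the point such that every other point lies strictly to the left of (or on) the directed line p → q. (Equivalently: for every other point r, the cross product (q − p) × (r − p) ≥ 0.)
Starting point (lowest x, tie lowest y): (-10, -1). Wrap until returning to start. Resulting hull: (-10, -1), (-2, -4), (6, -1), (9, 1), (9, 2), (4, 6), (-10, 1).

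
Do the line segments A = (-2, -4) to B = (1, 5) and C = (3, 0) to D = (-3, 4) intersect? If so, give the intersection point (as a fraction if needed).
Yes; intersection at (0, 2) (t = 2/3 on AB, s = 1/2 on CD)

Parametrize AB as A + t(B − A) = (-2 + 3 t, -4 + 9 t) and CD as C + s(D − C) = (3 + -6 s, 0 + 4 s). Solve the linear system for (t, s). Determinant = -66 ≠ 0, so a unique intersection of the containing lines exists. Solution: t = 2/3, s = 1/2 — both in [0, 1], so the segments cross. Intersection point: (0, 2).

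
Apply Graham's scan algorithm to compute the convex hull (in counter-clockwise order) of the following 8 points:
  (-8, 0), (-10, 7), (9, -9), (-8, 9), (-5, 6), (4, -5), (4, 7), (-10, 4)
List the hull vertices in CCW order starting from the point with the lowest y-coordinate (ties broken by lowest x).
Hull (CCW) = [(9, -9), (4, 7), (-8, 9), (-10, 7), (-10, 4), (-8, 0)]

Graham scan procedure:
  1. Find the pivot p₀ = point with lowest y (tie → lowest x): (9, -9).
  2. Sort the remaining points by polar angle around p₀.
  3. Walk through sorted points, maintaining a stack; pop the top while the last three entries make a non-left turn (cross product ≤ 0).
  4. Final stack is the convex hull in CCW order: (9, -9), (4, 7), (-8, 9), (-10, 7), (-10, 4), (-8, 0).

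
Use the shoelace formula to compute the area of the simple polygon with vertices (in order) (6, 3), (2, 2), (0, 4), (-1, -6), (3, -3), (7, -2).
Area = 87/2

Shoelace formula: Area = (1/2) |Σ_i (x_i · y_{i+1} − x_{i+1} · y_i)| (indices mod n). Compute each cross term:
  (6)(2) − (2)(3) = 6
  (2)(4) − (0)(2) = 8
  (0)(-6) − (-1)(4) = 4
  (-1)(-3) − (3)(-6) = 21
  (3)(-2) − (7)(-3) = 15
  (7)(3) − (6)(-2) = 33
Sum = 87, so (signed) Area = 87/2 = 87/2, |Area| = 87/2.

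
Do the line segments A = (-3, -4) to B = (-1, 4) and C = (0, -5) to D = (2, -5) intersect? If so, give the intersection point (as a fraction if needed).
No (intersection of containing lines falls outside at least one segment)

Parametrize and solve: t = -1/8, s = -13/8. At least one of these is outside [0, 1], so the segments do not intersect.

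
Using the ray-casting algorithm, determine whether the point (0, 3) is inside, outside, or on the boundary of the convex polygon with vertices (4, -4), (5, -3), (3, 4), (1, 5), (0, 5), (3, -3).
The point (0, 3) lies strictly outside the polygon

Cast a horizontal ray to the right from the query point and count how many polygon edges it crosses (each edge strictly once or zero times, handled with the usual half-open convention). 
Parity of crossings → even ⇒ outside.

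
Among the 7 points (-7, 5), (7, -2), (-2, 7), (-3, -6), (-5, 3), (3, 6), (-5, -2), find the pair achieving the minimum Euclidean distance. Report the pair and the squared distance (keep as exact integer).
Pair = ((-7, 5), (-5, 3)); squared distance = 8

Compute all C(7, 2) = 21 pairwise squared distances (x_i − x_j)² + (y_i − y_j)². The minimum is 8, attained by the pair ((-7, 5), (-5, 3)).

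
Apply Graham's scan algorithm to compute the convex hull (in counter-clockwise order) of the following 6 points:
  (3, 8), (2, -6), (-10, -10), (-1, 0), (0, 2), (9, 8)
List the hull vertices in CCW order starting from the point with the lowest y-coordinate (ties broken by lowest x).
Hull (CCW) = [(-10, -10), (2, -6), (9, 8), (3, 8)]

Graham scan procedure:
  1. Find the pivot p₀ = point with lowest y (tie → lowest x): (-10, -10).
  2. Sort the remaining points by polar angle around p₀.
  3. Walk through sorted points, maintaining a stack; pop the top while the last three entries make a non-left turn (cross product ≤ 0).
  4. Final stack is the convex hull in CCW order: (-10, -10), (2, -6), (9, 8), (3, 8).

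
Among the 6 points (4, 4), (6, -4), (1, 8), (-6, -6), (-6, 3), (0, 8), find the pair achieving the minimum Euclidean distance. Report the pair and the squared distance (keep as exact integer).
Pair = ((1, 8), (0, 8)); squared distance = 1

Compute all C(6, 2) = 15 pairwise squared distances (x_i − x_j)² + (y_i − y_j)². The minimum is 1, attained by the pair ((1, 8), (0, 8)).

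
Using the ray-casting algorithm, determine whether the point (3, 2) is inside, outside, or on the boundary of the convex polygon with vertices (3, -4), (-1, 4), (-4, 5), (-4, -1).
The point (3, 2) lies strictly outside the polygon

Cast a horizontal ray to the right from the query point and count how many polygon edges it crosses (each edge strictly once or zero times, handled with the usual half-open convention). 
Parity of crossings → even ⇒ outside.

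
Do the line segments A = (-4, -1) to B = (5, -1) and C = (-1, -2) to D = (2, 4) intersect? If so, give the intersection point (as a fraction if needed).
Yes; intersection at (-1/2, -1) (t = 7/18 on AB, s = 1/6 on CD)

Parametrize AB as A + t(B − A) = (-4 + 9 t, -1 + 0 t) and CD as C + s(D − C) = (-1 + 3 s, -2 + 6 s). Solve the linear system for (t, s). Determinant = -54 ≠ 0, so a unique intersection of the containing lines exists. Solution: t = 7/18, s = 1/6 — both in [0, 1], so the segments cross. Intersection point: (-1/2, -1).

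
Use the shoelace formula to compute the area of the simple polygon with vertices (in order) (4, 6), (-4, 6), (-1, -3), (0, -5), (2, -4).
Area = 109/2

Shoelace formula: Area = (1/2) |Σ_i (x_i · y_{i+1} − x_{i+1} · y_i)| (indices mod n). Compute each cross term:
  (4)(6) − (-4)(6) = 48
  (-4)(-3) − (-1)(6) = 18
  (-1)(-5) − (0)(-3) = 5
  (0)(-4) − (2)(-5) = 10
  (2)(6) − (4)(-4) = 28
Sum = 109, so (signed) Area = 109/2 = 109/2, |Area| = 109/2.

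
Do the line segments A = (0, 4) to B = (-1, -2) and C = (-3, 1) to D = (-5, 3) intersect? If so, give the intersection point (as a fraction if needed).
No (intersection of containing lines falls outside at least one segment)

Parametrize and solve: t = 6/7, s = -15/14. At least one of these is outside [0, 1], so the segments do not intersect.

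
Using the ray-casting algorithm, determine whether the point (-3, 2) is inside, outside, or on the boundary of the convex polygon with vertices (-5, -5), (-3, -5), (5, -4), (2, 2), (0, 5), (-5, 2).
The point (-3, 2) lies strictly inside the polygon

Cast a horizontal ray to the right from the query point and count how many polygon edges it crosses (each edge strictly once or zero times, handled with the usual half-open convention). 
Parity of crossings → odd ⇒ inside.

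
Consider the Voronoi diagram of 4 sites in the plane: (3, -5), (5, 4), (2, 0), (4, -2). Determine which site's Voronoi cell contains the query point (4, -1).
Nearest site = (4, -2)

The Voronoi cell of site s contains exactly those query points closer to s than to any other site. Compute squared distances from q = (4, -1) to each site:
  (4 − 4)² + (-2 − -1)² = 1
  (2 − 4)² + (0 − -1)² = 5
  (3 − 4)² + (-5 − -1)² = 17
  (5 − 4)² + (4 − -1)² = 26
Minimum is attained by (4, -2), so q lies in its Voronoi cell.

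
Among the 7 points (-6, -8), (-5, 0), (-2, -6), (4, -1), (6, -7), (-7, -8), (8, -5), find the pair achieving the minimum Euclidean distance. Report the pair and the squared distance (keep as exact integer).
Pair = ((-6, -8), (-7, -8)); squared distance = 1

Compute all C(7, 2) = 21 pairwise squared distances (x_i − x_j)² + (y_i − y_j)². The minimum is 1, attained by the pair ((-6, -8), (-7, -8)).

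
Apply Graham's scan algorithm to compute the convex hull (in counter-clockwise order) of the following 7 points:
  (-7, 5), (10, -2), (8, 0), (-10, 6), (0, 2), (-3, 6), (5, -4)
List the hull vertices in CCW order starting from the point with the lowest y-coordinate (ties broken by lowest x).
Hull (CCW) = [(5, -4), (10, -2), (8, 0), (-3, 6), (-10, 6)]

Graham scan procedure:
  1. Find the pivot p₀ = point with lowest y (tie → lowest x): (5, -4).
  2. Sort the remaining points by polar angle around p₀.
  3. Walk through sorted points, maintaining a stack; pop the top while the last three entries make a non-left turn (cross product ≤ 0).
  4. Final stack is the convex hull in CCW order: (5, -4), (10, -2), (8, 0), (-3, 6), (-10, 6).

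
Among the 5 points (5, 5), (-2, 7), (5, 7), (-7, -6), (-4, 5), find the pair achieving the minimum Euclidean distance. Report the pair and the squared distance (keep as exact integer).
Pair = ((5, 5), (5, 7)); squared distance = 4

Compute all C(5, 2) = 10 pairwise squared distances (x_i − x_j)² + (y_i − y_j)². The minimum is 4, attained by the pair ((5, 5), (5, 7)).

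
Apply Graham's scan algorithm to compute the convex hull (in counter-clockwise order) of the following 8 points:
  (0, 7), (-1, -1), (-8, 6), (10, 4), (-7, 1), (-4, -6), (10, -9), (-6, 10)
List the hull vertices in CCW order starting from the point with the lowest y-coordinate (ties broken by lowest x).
Hull (CCW) = [(10, -9), (10, 4), (-6, 10), (-8, 6), (-7, 1), (-4, -6)]

Graham scan procedure:
  1. Find the pivot p₀ = point with lowest y (tie → lowest x): (10, -9).
  2. Sort the remaining points by polar angle around p₀.
  3. Walk through sorted points, maintaining a stack; pop the top while the last three entries make a non-left turn (cross product ≤ 0).
  4. Final stack is the convex hull in CCW order: (10, -9), (10, 4), (-6, 10), (-8, 6), (-7, 1), (-4, -6).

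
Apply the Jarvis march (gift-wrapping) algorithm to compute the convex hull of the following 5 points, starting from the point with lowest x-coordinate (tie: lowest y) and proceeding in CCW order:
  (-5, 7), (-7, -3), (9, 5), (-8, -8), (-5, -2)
Hull (CCW) = [(-8, -8), (9, 5), (-5, 7)]

Jarvis march: at each step, from the current hull vertex p, select the next vertex q as the point such that every other point lies strictly to the left of (or on) the directed line p → q. (Equivalently: for every other point r, the cross product (q − p) × (r − p) ≥ 0.)
Starting point (lowest x, tie lowest y): (-8, -8). Wrap until returning to start. Resulting hull: (-8, -8), (9, 5), (-5, 7).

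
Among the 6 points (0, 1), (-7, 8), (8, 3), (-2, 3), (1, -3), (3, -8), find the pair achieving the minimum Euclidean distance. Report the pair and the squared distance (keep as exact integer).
Pair = ((0, 1), (-2, 3)); squared distance = 8

Compute all C(6, 2) = 15 pairwise squared distances (x_i − x_j)² + (y_i − y_j)². The minimum is 8, attained by the pair ((0, 1), (-2, 3)).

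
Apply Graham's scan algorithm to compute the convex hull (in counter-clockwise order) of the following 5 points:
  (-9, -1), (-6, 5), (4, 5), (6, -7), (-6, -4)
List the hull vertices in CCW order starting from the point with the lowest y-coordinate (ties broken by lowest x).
Hull (CCW) = [(6, -7), (4, 5), (-6, 5), (-9, -1), (-6, -4)]

Graham scan procedure:
  1. Find the pivot p₀ = point with lowest y (tie → lowest x): (6, -7).
  2. Sort the remaining points by polar angle around p₀.
  3. Walk through sorted points, maintaining a stack; pop the top while the last three entries make a non-left turn (cross product ≤ 0).
  4. Final stack is the convex hull in CCW order: (6, -7), (4, 5), (-6, 5), (-9, -1), (-6, -4).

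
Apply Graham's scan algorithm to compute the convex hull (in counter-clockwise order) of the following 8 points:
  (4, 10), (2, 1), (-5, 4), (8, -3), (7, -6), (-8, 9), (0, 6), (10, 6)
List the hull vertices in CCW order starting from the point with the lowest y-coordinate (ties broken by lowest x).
Hull (CCW) = [(7, -6), (8, -3), (10, 6), (4, 10), (-8, 9), (-5, 4)]

Graham scan procedure:
  1. Find the pivot p₀ = point with lowest y (tie → lowest x): (7, -6).
  2. Sort the remaining points by polar angle around p₀.
  3. Walk through sorted points, maintaining a stack; pop the top while the last three entries make a non-left turn (cross product ≤ 0).
  4. Final stack is the convex hull in CCW order: (7, -6), (8, -3), (10, 6), (4, 10), (-8, 9), (-5, 4).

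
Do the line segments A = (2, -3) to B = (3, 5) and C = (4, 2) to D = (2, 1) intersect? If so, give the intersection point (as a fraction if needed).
Yes; intersection at (38/15, 19/15) (t = 8/15 on AB, s = 11/15 on CD)

Parametrize AB as A + t(B − A) = (2 + 1 t, -3 + 8 t) and CD as C + s(D − C) = (4 + -2 s, 2 + -1 s). Solve the linear system for (t, s). Determinant = -15 ≠ 0, so a unique intersection of the containing lines exists. Solution: t = 8/15, s = 11/15 — both in [0, 1], so the segments cross. Intersection point: (38/15, 19/15).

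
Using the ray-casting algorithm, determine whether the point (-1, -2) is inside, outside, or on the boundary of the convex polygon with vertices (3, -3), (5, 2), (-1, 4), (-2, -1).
The point (-1, -2) lies strictly outside the polygon

Cast a horizontal ray to the right from the query point and count how many polygon edges it crosses (each edge strictly once or zero times, handled with the usual half-open convention). 
Parity of crossings → even ⇒ outside.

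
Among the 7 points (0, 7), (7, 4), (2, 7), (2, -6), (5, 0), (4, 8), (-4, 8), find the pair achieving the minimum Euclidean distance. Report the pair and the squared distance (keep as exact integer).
Pair = ((0, 7), (2, 7)); squared distance = 4

Compute all C(7, 2) = 21 pairwise squared distances (x_i − x_j)² + (y_i − y_j)². The minimum is 4, attained by the pair ((0, 7), (2, 7)).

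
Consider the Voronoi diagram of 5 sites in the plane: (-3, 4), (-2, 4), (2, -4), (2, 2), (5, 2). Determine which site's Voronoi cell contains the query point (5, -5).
Nearest site = (2, -4)

The Voronoi cell of site s contains exactly those query points closer to s than to any other site. Compute squared distances from q = (5, -5) to each site:
  (2 − 5)² + (-4 − -5)² = 10
  (5 − 5)² + (2 − -5)² = 49
  (2 − 5)² + (2 − -5)² = 58
  (-2 − 5)² + (4 − -5)² = 130
  (-3 − 5)² + (4 − -5)² = 145
Minimum is attained by (2, -4), so q lies in its Voronoi cell.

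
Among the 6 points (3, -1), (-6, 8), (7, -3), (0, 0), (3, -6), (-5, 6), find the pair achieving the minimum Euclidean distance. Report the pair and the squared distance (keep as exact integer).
Pair = ((-6, 8), (-5, 6)); squared distance = 5

Compute all C(6, 2) = 15 pairwise squared distances (x_i − x_j)² + (y_i − y_j)². The minimum is 5, attained by the pair ((-6, 8), (-5, 6)).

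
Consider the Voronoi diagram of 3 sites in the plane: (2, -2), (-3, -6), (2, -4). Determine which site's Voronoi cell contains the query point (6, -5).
Nearest site = (2, -4)

The Voronoi cell of site s contains exactly those query points closer to s than to any other site. Compute squared distances from q = (6, -5) to each site:
  (2 − 6)² + (-4 − -5)² = 17
  (2 − 6)² + (-2 − -5)² = 25
  (-3 − 6)² + (-6 − -5)² = 82
Minimum is attained by (2, -4), so q lies in its Voronoi cell.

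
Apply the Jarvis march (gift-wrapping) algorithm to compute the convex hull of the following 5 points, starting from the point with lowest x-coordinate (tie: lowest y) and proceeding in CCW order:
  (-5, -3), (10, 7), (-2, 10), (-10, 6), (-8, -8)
Hull (CCW) = [(-10, 6), (-8, -8), (10, 7), (-2, 10)]

Jarvis march: at each step, from the current hull vertex p, select the next vertex q as the point such that every other point lies strictly to the left of (or on) the directed line p → q. (Equivalently: for every other point r, the cross product (q − p) × (r − p) ≥ 0.)
Starting point (lowest x, tie lowest y): (-10, 6). Wrap until returning to start. Resulting hull: (-10, 6), (-8, -8), (10, 7), (-2, 10).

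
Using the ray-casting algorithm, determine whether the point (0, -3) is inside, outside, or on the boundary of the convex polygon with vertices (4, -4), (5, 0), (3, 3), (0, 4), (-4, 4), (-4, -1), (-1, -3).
The point (0, -3) lies strictly inside the polygon

Cast a horizontal ray to the right from the query point and count how many polygon edges it crosses (each edge strictly once or zero times, handled with the usual half-open convention). 
Parity of crossings → odd ⇒ inside.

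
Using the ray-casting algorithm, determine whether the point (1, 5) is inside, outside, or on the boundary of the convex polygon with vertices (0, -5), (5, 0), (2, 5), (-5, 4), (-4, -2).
The point (1, 5) lies strictly outside the polygon

Cast a horizontal ray to the right from the query point and count how many polygon edges it crosses (each edge strictly once or zero times, handled with the usual half-open convention). 
Parity of crossings → even ⇒ outside.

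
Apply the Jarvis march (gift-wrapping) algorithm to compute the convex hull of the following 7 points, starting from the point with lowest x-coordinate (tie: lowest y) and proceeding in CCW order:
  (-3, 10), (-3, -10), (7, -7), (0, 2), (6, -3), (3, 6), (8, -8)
Hull (CCW) = [(-3, -10), (8, -8), (3, 6), (-3, 10)]

Jarvis march: at each step, from the current hull vertex p, select the next vertex q as the point such that every other point lies strictly to the left of (or on) the directed line p → q. (Equivalently: for every other point r, the cross product (q − p) × (r − p) ≥ 0.)
Starting point (lowest x, tie lowest y): (-3, -10). Wrap until returning to start. Resulting hull: (-3, -10), (8, -8), (3, 6), (-3, 10).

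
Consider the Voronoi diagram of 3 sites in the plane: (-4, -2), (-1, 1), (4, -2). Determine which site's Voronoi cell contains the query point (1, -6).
Nearest site = (4, -2)

The Voronoi cell of site s contains exactly those query points closer to s than to any other site. Compute squared distances from q = (1, -6) to each site:
  (4 − 1)² + (-2 − -6)² = 25
  (-4 − 1)² + (-2 − -6)² = 41
  (-1 − 1)² + (1 − -6)² = 53
Minimum is attained by (4, -2), so q lies in its Voronoi cell.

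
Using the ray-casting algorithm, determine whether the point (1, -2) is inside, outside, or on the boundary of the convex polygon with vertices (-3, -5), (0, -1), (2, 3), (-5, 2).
The point (1, -2) lies strictly outside the polygon

Cast a horizontal ray to the right from the query point and count how many polygon edges it crosses (each edge strictly once or zero times, handled with the usual half-open convention). 
Parity of crossings → even ⇒ outside.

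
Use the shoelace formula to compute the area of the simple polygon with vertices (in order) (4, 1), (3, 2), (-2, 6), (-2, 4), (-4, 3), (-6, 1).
Area = 45/2

Shoelace formula: Area = (1/2) |Σ_i (x_i · y_{i+1} − x_{i+1} · y_i)| (indices mod n). Compute each cross term:
  (4)(2) − (3)(1) = 5
  (3)(6) − (-2)(2) = 22
  (-2)(4) − (-2)(6) = 4
  (-2)(3) − (-4)(4) = 10
  (-4)(1) − (-6)(3) = 14
  (-6)(1) − (4)(1) = -10
Sum = 45, so (signed) Area = 45/2 = 45/2, |Area| = 45/2.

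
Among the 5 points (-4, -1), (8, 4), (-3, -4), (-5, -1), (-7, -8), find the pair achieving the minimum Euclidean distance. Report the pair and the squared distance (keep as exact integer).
Pair = ((-4, -1), (-5, -1)); squared distance = 1

Compute all C(5, 2) = 10 pairwise squared distances (x_i − x_j)² + (y_i − y_j)². The minimum is 1, attained by the pair ((-4, -1), (-5, -1)).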